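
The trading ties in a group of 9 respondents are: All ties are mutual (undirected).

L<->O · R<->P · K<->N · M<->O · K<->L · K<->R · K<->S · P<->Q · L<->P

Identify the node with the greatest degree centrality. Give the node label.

K

Degrees — K:4, L:3, M:1, N:1, O:2, P:3, Q:1, R:2, S:1.
The maximum is 4, attained only by K.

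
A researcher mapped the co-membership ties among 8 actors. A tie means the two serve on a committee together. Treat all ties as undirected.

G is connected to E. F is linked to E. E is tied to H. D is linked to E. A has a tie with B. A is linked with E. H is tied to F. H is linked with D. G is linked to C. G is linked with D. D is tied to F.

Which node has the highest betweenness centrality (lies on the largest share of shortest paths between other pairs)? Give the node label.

E

Unnormalized betweenness of each node: A:6, B:0, C:0, D:2, E:12, F:0, G:6, H:0.
E has the largest value, 12, making it the main broker — the node through which the most shortest paths run.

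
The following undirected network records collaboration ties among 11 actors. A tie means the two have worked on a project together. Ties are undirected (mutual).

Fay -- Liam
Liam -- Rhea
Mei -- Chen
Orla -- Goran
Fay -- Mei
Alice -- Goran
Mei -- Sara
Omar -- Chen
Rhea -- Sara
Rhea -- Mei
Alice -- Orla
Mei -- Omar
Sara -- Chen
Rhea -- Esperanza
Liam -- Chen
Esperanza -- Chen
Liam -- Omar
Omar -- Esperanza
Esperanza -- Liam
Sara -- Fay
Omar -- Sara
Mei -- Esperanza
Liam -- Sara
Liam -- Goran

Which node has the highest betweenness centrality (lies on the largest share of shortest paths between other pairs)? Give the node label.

Unnormalized betweenness of each node: Alice:0, Chen:13/15, Esperanza:7/6, Fay:2/3, Goran:16, Liam:116/5, Mei:11/5, Omar:13/15, Orla:0, Rhea:13/15, Sara:13/6.
Liam has the largest value, 116/5, making it the main broker — the node through which the most shortest paths run.

Liam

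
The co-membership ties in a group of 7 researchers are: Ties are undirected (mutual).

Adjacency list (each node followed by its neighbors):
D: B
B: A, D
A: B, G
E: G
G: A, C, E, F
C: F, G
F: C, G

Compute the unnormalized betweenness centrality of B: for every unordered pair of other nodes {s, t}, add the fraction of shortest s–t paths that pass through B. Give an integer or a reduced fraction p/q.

5

Pairs whose geodesics pass through B — C–D: 1; F–D: 1; A–D: 1; G–D: 1; D–E: 1.
All other pairs contribute 0.
Summing the contributions gives betweenness(B) = 5.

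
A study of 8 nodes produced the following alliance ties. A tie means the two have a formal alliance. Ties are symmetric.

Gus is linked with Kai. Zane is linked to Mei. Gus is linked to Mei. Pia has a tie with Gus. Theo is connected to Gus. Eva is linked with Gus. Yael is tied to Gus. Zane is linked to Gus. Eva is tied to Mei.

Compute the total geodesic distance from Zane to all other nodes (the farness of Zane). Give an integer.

Distances from Zane: Eva:2, Gus:1, Kai:2, Mei:1, Pia:2, Theo:2, Yael:2.
Sum = 2 + 1 + 2 + 1 + 2 + 2 + 2 = 12.

12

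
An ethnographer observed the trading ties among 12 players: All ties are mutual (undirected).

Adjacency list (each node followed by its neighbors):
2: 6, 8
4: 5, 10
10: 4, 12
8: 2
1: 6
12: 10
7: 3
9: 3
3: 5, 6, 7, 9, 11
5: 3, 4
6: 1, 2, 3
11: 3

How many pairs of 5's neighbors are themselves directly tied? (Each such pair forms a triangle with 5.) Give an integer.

5's neighbors are 3 and 4, but none of them are tied to each other, so no triangle contains 5.

0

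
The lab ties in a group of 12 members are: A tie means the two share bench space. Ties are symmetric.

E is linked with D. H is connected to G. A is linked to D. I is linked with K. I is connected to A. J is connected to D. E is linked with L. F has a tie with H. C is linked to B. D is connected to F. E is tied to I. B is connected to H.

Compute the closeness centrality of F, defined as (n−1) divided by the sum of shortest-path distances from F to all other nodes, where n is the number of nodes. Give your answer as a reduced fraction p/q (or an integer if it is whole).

Distances from F: A:2, B:2, C:3, D:1, E:2, G:2, H:1, I:3, J:2, K:4, L:3. Sum = 25.
n = 12, so closeness = 11/25.

11/25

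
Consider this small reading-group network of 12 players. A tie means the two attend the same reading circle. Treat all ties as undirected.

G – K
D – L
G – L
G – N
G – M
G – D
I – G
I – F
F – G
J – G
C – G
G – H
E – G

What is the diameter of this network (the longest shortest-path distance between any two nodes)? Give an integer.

Eccentricity of each node (its greatest distance to any other): C:2, D:2, E:2, F:2, G:1, H:2, I:2, J:2, K:2, L:2, M:2, N:2.
The maximum eccentricity is 2, realized for instance by the pair F–N via F – G – N. So the diameter is 2.

2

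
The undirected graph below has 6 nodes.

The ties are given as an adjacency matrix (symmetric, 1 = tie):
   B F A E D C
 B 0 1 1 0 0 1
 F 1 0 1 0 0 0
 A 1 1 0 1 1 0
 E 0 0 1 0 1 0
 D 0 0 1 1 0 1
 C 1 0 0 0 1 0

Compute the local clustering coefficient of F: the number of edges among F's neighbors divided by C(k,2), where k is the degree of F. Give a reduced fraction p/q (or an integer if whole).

F's neighbors: A and B (k = 2).
Possible neighbor pairs: C(2,2) = 1. Edges among them: A–B → e = 1.
Clustering(F) = 1/1.

1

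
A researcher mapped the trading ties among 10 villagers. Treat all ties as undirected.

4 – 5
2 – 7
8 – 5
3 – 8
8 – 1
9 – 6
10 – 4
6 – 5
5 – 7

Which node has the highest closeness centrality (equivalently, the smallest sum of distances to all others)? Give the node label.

Farness (sum of distances to all others) for each node — 1:26, 2:28, 3:26, 4:20, 5:14, 6:20, 7:20, 8:18, 9:28, 10:28.
The smallest farness is 14, for 5, so 5 has the highest closeness.

5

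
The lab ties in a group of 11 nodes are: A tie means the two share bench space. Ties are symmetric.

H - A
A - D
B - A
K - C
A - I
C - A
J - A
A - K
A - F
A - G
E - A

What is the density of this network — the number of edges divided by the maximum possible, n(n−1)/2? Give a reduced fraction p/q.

1/5

There are 11 edges and 11 nodes, so the maximum possible is C(11,2) = 55.
Density = 11/55 = 1/5.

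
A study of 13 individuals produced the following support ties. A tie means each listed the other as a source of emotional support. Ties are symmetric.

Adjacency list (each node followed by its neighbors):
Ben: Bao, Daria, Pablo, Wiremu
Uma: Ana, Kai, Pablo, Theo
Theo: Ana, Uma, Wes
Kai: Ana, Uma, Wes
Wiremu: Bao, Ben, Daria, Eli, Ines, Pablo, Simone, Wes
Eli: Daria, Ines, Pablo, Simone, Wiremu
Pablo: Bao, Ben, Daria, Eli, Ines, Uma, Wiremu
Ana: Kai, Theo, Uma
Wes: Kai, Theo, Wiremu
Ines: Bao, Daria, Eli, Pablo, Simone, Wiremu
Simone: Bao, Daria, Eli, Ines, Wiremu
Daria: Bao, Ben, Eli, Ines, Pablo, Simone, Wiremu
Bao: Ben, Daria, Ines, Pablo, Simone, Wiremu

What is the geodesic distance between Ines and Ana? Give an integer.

3

One shortest route is Ines – Pablo – Uma – Ana, which uses 3 edges, and at distance 2 from Ines we only reach {Ben, Uma, Wes}, which does not include Ana. So d(Ines,Ana) = 3.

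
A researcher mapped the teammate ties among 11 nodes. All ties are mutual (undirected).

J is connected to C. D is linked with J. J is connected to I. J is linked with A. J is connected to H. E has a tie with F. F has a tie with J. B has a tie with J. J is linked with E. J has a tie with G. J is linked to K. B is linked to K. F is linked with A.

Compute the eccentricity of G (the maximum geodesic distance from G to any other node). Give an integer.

Distances from G: A:2, B:2, C:2, D:2, E:2, F:2, H:2, I:2, J:1, K:2.
The largest is 2 (to F, K, B, I, A, H, E, D, and C), so the eccentricity of G is 2.

2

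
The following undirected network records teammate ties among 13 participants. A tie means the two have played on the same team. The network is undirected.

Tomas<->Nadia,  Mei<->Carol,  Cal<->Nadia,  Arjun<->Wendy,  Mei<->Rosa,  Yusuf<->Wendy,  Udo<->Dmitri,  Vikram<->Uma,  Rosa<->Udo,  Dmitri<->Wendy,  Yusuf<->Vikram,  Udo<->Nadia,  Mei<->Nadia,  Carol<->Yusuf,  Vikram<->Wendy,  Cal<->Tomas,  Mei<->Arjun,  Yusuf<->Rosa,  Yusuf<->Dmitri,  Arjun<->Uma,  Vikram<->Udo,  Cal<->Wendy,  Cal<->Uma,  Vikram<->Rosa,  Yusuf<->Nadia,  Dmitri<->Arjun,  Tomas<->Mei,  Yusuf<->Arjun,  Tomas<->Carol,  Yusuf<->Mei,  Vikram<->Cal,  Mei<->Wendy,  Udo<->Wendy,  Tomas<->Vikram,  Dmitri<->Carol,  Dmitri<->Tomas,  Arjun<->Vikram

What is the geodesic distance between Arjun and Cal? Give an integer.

One shortest route is Arjun – Vikram – Cal, which uses 2 edges, and Arjun and Cal are not directly tied, so nothing shorter exists. So d(Arjun,Cal) = 2.

2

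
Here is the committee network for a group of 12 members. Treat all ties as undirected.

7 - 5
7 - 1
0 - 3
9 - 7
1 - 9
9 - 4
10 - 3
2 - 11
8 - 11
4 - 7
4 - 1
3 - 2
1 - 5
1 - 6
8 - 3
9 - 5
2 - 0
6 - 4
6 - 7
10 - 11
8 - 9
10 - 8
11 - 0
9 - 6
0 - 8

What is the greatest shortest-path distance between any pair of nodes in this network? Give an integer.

Eccentricity of each node (its greatest distance to any other): 0:3, 1:4, 2:4, 3:3, 4:4, 5:4, 6:4, 7:4, 8:2, 9:3, 10:3, 11:3.
The maximum eccentricity is 4, realized for instance by the pair 6–2 via 6 – 9 – 8 – 11 – 2. So the diameter is 4.

4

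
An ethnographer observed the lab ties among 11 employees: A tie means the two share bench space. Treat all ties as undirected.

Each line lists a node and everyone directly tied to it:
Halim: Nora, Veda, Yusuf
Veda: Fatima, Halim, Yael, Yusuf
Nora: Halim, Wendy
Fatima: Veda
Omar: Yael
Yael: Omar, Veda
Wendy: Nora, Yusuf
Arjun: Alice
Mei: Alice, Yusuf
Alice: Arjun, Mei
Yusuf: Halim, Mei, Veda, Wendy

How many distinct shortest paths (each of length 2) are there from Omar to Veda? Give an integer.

The shortest distance is 2, and the only length-2 path is Omar–Yael–Veda. So there is exactly 1 shortest path.

1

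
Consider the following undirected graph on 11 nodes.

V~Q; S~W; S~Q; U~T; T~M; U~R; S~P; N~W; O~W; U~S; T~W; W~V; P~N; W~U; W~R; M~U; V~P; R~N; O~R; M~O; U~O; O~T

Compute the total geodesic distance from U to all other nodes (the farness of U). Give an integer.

Distances from U: M:1, N:2, O:1, P:2, Q:2, R:1, S:1, T:1, V:2, W:1.
Sum = 1 + 2 + 1 + 2 + 2 + 1 + 1 + 1 + 2 + 1 = 14.

14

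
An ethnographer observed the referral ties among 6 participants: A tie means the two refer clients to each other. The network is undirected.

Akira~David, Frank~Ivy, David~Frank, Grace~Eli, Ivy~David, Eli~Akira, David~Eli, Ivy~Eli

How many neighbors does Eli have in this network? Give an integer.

Eli is directly tied to Akira, David, Grace, and Ivy. That is 4 neighbors, so the degree of Eli is 4.

4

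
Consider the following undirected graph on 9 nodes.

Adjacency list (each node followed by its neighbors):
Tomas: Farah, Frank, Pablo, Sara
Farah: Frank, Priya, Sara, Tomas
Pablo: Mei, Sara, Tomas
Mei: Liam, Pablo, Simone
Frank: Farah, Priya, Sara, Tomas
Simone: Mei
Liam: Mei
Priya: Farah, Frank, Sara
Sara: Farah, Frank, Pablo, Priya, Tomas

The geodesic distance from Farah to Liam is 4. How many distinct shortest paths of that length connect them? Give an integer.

The shortest distance is 4. The length-4 paths are: Farah–Sara–Pablo–Mei–Liam; Farah–Tomas–Pablo–Mei–Liam.
That gives 2 distinct shortest paths.

2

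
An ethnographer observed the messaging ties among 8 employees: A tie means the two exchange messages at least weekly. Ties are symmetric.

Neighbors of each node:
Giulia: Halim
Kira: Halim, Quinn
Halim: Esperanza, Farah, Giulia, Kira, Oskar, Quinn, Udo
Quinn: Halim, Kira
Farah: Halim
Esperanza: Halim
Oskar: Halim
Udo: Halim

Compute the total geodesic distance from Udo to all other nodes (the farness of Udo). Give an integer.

Distances from Udo: Esperanza:2, Farah:2, Giulia:2, Halim:1, Kira:2, Oskar:2, Quinn:2.
Sum = 2 + 2 + 2 + 1 + 2 + 2 + 2 = 13.

13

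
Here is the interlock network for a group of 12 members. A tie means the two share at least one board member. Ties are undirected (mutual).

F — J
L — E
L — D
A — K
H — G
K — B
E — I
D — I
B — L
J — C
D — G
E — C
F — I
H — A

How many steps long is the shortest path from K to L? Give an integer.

One shortest route is K – B – L, which uses 2 edges, and K and L are not directly tied, so nothing shorter exists. So d(K,L) = 2.

2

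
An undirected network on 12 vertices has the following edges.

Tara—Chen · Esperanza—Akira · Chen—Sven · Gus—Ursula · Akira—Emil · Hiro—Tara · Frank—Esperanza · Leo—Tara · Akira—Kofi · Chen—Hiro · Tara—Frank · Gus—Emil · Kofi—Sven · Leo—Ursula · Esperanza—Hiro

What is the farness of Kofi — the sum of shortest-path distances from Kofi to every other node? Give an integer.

28

Distances from Kofi: Akira:1, Chen:2, Emil:2, Esperanza:2, Frank:3, Gus:3, Hiro:3, Leo:4, Sven:1, Tara:3, Ursula:4.
Sum = 1 + 2 + 2 + 2 + 3 + 3 + 3 + 4 + 1 + 3 + 4 = 28.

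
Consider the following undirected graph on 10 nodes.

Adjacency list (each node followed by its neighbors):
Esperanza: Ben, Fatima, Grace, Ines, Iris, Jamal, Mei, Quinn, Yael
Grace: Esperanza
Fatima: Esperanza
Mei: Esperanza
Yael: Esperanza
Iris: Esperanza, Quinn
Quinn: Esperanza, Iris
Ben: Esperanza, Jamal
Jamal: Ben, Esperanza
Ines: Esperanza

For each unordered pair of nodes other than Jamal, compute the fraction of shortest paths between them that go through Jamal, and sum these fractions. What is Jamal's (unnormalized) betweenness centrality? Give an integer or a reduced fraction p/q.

0

No shortest path between any pair of other nodes passes through Jamal.
Summing the contributions gives betweenness(Jamal) = 0.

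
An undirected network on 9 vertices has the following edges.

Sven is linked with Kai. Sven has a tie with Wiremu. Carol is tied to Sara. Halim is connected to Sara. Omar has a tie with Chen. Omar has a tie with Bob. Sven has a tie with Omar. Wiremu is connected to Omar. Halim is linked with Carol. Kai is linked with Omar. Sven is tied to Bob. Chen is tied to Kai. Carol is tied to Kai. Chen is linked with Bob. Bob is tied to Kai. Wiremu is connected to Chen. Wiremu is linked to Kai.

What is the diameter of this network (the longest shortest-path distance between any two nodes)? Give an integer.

Eccentricity of each node (its greatest distance to any other): Bob:3, Carol:2, Chen:3, Halim:3, Kai:2, Omar:3, Sara:3, Sven:3, Wiremu:3.
The maximum eccentricity is 3, realized for instance by the pair Sven–Sara via Sven – Kai – Carol – Sara. So the diameter is 3.

3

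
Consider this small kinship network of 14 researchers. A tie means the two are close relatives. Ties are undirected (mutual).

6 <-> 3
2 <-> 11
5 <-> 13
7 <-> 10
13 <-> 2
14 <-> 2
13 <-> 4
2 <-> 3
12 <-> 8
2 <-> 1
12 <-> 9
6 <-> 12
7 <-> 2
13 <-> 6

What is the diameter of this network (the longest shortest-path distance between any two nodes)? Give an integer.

6

Eccentricity of each node (its greatest distance to any other): 1:5, 2:4, 3:3, 4:4, 5:4, 6:4, 7:5, 8:6, 9:6, 10:6, 11:5, 12:5, 13:3, 14:5.
The maximum eccentricity is 6, realized for instance by the pair 10–8 via 10 – 7 – 2 – 3 – 6 – 12 – 8. So the diameter is 6.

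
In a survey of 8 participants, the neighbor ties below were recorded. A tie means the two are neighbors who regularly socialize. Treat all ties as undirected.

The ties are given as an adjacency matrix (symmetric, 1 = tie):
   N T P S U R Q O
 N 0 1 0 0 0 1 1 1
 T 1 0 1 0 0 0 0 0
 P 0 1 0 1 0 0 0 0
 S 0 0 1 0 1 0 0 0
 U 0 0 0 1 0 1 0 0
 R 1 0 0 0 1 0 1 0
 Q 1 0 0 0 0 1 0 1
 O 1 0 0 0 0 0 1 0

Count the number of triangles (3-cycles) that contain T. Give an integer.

T's neighbors are N and P, but none of them are tied to each other, so no triangle contains T.

0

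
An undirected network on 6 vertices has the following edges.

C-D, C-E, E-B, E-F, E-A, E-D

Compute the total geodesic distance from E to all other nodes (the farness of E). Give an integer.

5

Distances from E: A:1, B:1, C:1, D:1, F:1.
Sum = 1 + 1 + 1 + 1 + 1 = 5.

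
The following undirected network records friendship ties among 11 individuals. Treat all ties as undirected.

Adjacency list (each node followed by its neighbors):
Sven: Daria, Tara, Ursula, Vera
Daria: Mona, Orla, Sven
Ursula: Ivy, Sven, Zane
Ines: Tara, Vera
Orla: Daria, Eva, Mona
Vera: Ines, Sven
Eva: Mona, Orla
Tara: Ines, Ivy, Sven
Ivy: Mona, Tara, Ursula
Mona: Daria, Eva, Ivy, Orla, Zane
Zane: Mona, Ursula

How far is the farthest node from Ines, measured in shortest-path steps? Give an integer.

Distances from Ines: Daria:3, Eva:4, Ivy:2, Mona:3, Orla:4, Sven:2, Tara:1, Ursula:3, Vera:1, Zane:4.
The largest is 4 (to Zane, Orla, and Eva), so the eccentricity of Ines is 4.

4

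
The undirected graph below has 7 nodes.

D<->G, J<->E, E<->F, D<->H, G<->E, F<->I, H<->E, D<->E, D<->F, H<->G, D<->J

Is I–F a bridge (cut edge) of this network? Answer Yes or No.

Yes

Without the I–F edge there is no alternate route between I and F, so the network disconnects. It is a bridge.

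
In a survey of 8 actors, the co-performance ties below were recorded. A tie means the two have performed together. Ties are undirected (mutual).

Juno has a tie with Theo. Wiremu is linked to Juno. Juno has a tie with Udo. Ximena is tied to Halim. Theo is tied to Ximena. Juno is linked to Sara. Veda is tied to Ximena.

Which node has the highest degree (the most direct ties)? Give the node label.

Juno

Degrees — Halim:1, Juno:4, Sara:1, Theo:2, Udo:1, Veda:1, Wiremu:1, Ximena:3.
The maximum is 4, attained only by Juno.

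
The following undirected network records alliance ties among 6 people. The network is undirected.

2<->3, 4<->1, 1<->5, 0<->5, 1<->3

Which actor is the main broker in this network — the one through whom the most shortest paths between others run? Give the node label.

Unnormalized betweenness of each node: 0:0, 1:8, 2:0, 3:4, 4:0, 5:4.
1 has the largest value, 8, making it the main broker — the node through which the most shortest paths run.

1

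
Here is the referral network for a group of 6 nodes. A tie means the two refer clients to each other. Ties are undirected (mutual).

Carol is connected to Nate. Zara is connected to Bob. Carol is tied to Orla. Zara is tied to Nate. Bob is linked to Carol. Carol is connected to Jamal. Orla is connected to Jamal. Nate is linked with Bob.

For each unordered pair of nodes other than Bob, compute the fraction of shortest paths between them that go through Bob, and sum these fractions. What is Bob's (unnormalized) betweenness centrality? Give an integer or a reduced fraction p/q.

Pairs whose geodesics pass through Bob — Zara–Jamal: 1/2; Zara–Orla: 1/2; Zara–Carol: 1/2.
All other pairs contribute 0.
Summing the contributions gives betweenness(Bob) = 3/2.

3/2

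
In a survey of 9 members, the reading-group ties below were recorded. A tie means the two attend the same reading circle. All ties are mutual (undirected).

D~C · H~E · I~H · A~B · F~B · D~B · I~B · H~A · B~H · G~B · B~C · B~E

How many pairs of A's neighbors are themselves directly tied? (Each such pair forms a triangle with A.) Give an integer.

A's neighbors: B and H.
Neighbor pairs that are themselves tied: A–B–H. Each forms one triangle with A, for 1 in total.

1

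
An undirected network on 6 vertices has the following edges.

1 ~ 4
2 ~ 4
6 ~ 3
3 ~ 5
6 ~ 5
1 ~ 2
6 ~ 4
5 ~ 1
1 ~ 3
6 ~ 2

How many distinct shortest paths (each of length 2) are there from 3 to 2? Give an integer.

The shortest distance is 2. The length-2 paths are: 3–1–2; 3–6–2.
That gives 2 distinct shortest paths.

2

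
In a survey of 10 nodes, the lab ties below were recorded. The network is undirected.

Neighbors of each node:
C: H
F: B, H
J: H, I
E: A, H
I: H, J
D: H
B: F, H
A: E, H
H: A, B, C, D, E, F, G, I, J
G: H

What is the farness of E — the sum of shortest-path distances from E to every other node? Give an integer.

16

Distances from E: A:1, B:2, C:2, D:2, F:2, G:2, H:1, I:2, J:2.
Sum = 1 + 2 + 2 + 2 + 2 + 2 + 1 + 2 + 2 = 16.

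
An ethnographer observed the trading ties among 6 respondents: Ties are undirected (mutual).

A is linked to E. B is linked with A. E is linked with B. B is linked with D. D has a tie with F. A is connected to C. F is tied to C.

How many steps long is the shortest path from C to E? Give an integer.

2

One shortest route is C – A – E, which uses 2 edges, and C and E are not directly tied, so nothing shorter exists. So d(C,E) = 2.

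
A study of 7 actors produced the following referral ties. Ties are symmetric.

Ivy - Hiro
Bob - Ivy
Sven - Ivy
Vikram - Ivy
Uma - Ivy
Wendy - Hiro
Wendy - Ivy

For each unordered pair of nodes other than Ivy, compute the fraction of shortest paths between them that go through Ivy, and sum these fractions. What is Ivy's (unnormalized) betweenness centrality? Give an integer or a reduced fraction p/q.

Pairs whose geodesics pass through Ivy — Sven–Vikram: 1; Sven–Bob: 1; Sven–Wendy: 1; Sven–Uma: 1; Sven–Hiro: 1; Vikram–Bob: 1; Vikram–Wendy: 1; Vikram–Uma: 1; Vikram–Hiro: 1; Bob–Wendy: 1; Bob–Uma: 1; Bob–Hiro: 1; Wendy–Uma: 1; Uma–Hiro: 1.
All other pairs contribute 0.
Summing the contributions gives betweenness(Ivy) = 14.

14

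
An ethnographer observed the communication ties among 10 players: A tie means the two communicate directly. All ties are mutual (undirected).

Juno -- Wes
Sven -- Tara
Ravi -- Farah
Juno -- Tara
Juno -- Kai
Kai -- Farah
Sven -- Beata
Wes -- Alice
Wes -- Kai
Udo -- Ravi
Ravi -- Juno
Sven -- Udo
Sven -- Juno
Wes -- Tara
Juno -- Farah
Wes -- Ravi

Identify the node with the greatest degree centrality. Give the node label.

Degrees — Alice:1, Beata:1, Farah:3, Juno:6, Kai:3, Ravi:4, Sven:4, Tara:3, Udo:2, Wes:5.
The maximum is 6, attained only by Juno.

Juno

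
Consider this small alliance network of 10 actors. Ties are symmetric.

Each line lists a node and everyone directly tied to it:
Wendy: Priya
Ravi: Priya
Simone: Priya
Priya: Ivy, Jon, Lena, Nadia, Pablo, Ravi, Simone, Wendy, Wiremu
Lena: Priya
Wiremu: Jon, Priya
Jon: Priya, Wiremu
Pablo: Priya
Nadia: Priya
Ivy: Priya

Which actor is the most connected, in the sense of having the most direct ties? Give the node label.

Degrees — Ivy:1, Jon:2, Lena:1, Nadia:1, Pablo:1, Priya:9, Ravi:1, Simone:1, Wendy:1, Wiremu:2.
The maximum is 9, attained only by Priya.

Priya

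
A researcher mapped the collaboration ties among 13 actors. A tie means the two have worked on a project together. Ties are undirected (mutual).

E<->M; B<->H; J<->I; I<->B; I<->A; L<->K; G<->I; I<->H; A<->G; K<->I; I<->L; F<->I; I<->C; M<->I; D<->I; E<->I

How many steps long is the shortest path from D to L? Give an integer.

One shortest route is D – I – L, which uses 2 edges, and D and L are not directly tied, so nothing shorter exists. So d(D,L) = 2.

2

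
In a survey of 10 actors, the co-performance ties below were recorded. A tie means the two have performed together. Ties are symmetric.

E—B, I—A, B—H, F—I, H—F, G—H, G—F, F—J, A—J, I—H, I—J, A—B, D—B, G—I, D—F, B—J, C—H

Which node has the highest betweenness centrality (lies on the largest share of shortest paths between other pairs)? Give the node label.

B

Unnormalized betweenness of each node: A:2/3, B:73/6, C:0, D:2/3, E:0, F:14/3, G:0, H:34/3, I:11/3, J:11/6.
B has the largest value, 73/6, making it the main broker — the node through which the most shortest paths run.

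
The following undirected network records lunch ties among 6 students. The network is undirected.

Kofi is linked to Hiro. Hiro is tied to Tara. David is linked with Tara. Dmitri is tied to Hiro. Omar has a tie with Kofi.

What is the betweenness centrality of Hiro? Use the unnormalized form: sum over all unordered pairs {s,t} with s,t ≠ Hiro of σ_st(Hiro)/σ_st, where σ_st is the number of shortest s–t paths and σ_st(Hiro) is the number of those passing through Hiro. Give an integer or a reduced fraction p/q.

8

Pairs whose geodesics pass through Hiro — Dmitri–Tara: 1; Dmitri–Kofi: 1; Dmitri–David: 1; Dmitri–Omar: 1; Tara–Kofi: 1; Tara–Omar: 1; Kofi–David: 1; David–Omar: 1.
All other pairs contribute 0.
Summing the contributions gives betweenness(Hiro) = 8.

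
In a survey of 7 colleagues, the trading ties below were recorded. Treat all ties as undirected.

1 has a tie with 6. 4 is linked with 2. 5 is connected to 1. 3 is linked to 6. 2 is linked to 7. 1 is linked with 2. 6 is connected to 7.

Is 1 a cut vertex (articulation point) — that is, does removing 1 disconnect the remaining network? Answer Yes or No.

Yes

Removing 1 leaves {2, 3, 4, 6, and 7} with no path to {5}, so the network splits into 2 components. 1 is a cut vertex.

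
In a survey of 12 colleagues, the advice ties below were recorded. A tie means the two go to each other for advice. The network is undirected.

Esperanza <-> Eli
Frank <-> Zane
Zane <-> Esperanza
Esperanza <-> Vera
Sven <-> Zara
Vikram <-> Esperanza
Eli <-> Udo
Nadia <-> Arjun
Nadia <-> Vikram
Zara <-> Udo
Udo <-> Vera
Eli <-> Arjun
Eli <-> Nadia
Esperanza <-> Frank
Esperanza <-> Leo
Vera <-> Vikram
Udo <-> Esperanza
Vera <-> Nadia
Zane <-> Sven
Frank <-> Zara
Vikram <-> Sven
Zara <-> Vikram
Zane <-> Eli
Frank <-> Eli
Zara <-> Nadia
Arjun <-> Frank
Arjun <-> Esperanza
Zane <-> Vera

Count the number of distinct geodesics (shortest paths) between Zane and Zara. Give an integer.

The shortest distance is 2. The length-2 paths are: Zane–Sven–Zara; Zane–Frank–Zara.
That gives 2 distinct shortest paths.

2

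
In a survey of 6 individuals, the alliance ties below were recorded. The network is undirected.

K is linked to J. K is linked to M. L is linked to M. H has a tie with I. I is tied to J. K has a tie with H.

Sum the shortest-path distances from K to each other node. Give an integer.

Distances from K: H:1, I:2, J:1, L:2, M:1.
Sum = 1 + 2 + 1 + 2 + 1 = 7.

7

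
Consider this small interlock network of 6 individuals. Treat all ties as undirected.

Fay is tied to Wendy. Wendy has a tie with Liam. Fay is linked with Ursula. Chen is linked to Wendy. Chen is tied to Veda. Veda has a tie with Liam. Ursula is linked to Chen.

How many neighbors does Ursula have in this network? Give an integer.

Ursula is directly tied to Chen and Fay. That is 2 neighbors, so the degree of Ursula is 2.

2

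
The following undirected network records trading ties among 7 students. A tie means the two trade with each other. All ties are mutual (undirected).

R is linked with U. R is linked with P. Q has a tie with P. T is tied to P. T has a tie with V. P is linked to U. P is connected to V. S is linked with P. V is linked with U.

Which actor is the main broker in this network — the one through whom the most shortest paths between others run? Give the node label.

Unnormalized betweenness of each node: P:11, Q:0, R:0, S:0, T:0, U:1/2, V:1/2.
P has the largest value, 11, making it the main broker — the node through which the most shortest paths run.

P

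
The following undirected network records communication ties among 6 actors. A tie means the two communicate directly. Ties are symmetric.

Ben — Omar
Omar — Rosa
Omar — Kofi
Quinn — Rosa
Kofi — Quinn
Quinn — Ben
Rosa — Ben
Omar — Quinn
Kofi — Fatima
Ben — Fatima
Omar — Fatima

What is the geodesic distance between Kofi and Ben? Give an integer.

One shortest route is Kofi – Omar – Ben, which uses 2 edges, and Kofi and Ben are not directly tied, so nothing shorter exists. So d(Kofi,Ben) = 2.

2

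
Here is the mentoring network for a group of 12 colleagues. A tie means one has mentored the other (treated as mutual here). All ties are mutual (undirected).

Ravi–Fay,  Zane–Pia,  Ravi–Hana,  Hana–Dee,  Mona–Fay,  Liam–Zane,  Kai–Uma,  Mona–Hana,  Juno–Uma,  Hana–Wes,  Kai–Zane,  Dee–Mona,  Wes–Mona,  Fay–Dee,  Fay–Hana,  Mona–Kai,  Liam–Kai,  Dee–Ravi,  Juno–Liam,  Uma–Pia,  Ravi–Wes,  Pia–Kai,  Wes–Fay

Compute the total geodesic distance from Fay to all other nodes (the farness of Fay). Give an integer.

23

Distances from Fay: Dee:1, Hana:1, Juno:4, Kai:2, Liam:3, Mona:1, Pia:3, Ravi:1, Uma:3, Wes:1, Zane:3.
Sum = 1 + 1 + 4 + 2 + 3 + 1 + 3 + 1 + 3 + 1 + 3 = 23.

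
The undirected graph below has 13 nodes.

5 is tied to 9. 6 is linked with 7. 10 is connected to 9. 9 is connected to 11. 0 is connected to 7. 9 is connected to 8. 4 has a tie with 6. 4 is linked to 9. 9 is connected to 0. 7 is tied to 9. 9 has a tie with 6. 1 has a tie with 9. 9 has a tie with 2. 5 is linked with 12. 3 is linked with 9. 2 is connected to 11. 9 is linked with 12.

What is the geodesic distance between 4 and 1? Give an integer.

One shortest route is 4 – 9 – 1, which uses 2 edges, and 4 and 1 are not directly tied, so nothing shorter exists. So d(4,1) = 2.

2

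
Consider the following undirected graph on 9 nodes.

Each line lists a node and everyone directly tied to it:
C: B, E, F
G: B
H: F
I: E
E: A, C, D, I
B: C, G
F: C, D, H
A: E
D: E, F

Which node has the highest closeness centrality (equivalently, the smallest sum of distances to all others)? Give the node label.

C

Farness (sum of distances to all others) for each node — A:21, B:18, C:13, D:17, E:14, F:16, G:25, H:23, I:21.
The smallest farness is 13, for C, so C has the highest closeness.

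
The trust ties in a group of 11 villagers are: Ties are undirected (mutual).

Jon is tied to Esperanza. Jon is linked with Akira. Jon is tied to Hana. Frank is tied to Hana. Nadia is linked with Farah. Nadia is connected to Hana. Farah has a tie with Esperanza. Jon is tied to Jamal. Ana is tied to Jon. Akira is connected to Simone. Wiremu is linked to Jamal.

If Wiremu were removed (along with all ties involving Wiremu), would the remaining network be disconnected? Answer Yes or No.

No

Even without Wiremu, every remaining node can still reach every other (the residual graph is connected), so Wiremu is not a cut vertex.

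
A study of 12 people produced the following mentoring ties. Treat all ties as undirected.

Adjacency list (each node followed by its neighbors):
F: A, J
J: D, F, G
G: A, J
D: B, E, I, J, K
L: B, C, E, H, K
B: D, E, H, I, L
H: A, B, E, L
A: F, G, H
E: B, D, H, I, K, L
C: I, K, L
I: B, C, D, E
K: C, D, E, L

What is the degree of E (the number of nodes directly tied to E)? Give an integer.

E is directly tied to B, D, H, I, K, and L. That is 6 neighbors, so the degree of E is 6.

6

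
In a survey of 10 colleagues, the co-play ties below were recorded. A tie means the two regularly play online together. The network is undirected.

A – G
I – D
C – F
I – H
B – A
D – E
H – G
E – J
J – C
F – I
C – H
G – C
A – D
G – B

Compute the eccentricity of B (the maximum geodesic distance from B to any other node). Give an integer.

3

Distances from B: A:1, C:2, D:2, E:3, F:3, G:1, H:2, I:3, J:3.
The largest is 3 (to I, J, F, and E), so the eccentricity of B is 3.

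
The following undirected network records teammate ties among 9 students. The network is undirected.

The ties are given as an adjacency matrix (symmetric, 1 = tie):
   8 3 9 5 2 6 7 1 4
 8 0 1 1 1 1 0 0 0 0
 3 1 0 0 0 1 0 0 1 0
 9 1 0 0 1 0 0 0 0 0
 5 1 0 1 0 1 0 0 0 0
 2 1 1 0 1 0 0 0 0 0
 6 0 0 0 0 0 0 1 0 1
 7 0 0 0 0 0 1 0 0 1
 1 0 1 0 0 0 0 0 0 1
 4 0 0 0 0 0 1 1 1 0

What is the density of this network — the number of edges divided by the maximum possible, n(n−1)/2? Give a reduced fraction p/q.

1/3

There are 12 edges and 9 nodes, so the maximum possible is C(9,2) = 36.
Density = 12/36 = 1/3.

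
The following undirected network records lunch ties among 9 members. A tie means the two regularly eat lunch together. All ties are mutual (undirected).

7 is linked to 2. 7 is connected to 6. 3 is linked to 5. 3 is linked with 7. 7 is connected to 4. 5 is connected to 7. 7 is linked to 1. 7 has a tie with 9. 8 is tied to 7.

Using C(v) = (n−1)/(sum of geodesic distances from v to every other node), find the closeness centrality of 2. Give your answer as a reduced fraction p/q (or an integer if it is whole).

Distances from 2: 1:2, 3:2, 4:2, 5:2, 6:2, 7:1, 8:2, 9:2. Sum = 15.
n = 9, so closeness = 8/15.

8/15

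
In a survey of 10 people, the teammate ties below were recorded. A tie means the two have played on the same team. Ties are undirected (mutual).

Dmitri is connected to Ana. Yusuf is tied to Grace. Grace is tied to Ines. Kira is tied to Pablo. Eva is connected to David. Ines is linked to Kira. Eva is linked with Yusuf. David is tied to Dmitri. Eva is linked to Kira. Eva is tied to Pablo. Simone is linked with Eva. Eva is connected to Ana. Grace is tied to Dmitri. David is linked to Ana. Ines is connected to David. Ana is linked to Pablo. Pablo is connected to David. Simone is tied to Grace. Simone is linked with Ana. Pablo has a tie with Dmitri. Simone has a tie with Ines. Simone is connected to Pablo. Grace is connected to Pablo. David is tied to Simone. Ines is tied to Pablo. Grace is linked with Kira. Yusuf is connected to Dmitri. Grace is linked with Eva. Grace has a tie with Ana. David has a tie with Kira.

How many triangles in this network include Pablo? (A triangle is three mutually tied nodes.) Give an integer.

19

Pablo's neighbors: Ana, David, Dmitri, Eva, Grace, Ines, Kira, and Simone.
Neighbor pairs that are themselves tied: Pablo–Ana–David; Pablo–Ana–Dmitri; Pablo–Ana–Eva; Pablo–Ana–Grace; Pablo–Ana–Simone; Pablo–David–Dmitri; Pablo–David–Eva; Pablo–David–Ines; Pablo–David–Kira; Pablo–David–Simone; Pablo–Dmitri–Grace; Pablo–Eva–Grace; Pablo–Eva–Kira; Pablo–Eva–Simone; Pablo–Grace–Ines; Pablo–Grace–Kira; Pablo–Grace–Simone; Pablo–Ines–Kira; Pablo–Ines–Simone. Each forms one triangle with Pablo, for 19 in total.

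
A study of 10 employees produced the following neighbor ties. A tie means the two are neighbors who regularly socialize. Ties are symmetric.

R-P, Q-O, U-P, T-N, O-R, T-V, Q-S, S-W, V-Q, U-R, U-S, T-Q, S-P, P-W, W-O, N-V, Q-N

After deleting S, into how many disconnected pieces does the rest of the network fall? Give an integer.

1

S's neighbors (P, Q, U, and W) remain reachable from one another through other ties, so the rest of the network stays in one piece.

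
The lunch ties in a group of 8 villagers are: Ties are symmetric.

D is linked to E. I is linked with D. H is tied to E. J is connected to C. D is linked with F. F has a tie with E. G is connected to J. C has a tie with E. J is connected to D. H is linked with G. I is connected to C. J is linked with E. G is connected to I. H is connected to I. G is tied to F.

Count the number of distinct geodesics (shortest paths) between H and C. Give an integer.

The shortest distance is 2. The length-2 paths are: H–E–C; H–I–C.
That gives 2 distinct shortest paths.

2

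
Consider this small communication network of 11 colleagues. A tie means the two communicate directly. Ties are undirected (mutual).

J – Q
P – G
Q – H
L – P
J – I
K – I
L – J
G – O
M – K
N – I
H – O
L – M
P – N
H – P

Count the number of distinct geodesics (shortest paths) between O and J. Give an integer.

The shortest distance is 3, and the only length-3 path is O–H–Q–J. So there is exactly 1 shortest path.

1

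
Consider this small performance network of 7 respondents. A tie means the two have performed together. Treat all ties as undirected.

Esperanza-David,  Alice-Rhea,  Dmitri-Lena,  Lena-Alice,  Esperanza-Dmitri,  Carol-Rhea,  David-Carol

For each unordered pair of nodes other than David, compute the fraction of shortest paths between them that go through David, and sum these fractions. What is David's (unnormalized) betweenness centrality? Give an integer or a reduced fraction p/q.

Pairs whose geodesics pass through David — Rhea–Esperanza: 1; Carol–Esperanza: 1; Carol–Dmitri: 1.
All other pairs contribute 0.
Summing the contributions gives betweenness(David) = 3.

3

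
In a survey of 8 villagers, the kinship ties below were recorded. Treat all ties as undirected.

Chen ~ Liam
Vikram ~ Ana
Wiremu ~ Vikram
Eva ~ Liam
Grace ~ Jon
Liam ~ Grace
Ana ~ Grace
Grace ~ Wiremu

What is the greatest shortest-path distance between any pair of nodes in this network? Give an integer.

4

Eccentricity of each node (its greatest distance to any other): Ana:3, Chen:4, Eva:4, Grace:2, Jon:3, Liam:3, Vikram:4, Wiremu:3.
The maximum eccentricity is 4, realized for instance by the pair Eva–Vikram via Eva – Liam – Grace – Wiremu – Vikram. So the diameter is 4.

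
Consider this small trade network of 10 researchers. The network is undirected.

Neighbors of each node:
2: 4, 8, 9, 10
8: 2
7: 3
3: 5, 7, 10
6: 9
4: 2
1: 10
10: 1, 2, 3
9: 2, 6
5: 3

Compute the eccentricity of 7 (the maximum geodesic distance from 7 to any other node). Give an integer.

Distances from 7: 1:3, 2:3, 3:1, 4:4, 5:2, 6:5, 8:4, 9:4, 10:2.
The largest is 5 (to 6), so the eccentricity of 7 is 5.

5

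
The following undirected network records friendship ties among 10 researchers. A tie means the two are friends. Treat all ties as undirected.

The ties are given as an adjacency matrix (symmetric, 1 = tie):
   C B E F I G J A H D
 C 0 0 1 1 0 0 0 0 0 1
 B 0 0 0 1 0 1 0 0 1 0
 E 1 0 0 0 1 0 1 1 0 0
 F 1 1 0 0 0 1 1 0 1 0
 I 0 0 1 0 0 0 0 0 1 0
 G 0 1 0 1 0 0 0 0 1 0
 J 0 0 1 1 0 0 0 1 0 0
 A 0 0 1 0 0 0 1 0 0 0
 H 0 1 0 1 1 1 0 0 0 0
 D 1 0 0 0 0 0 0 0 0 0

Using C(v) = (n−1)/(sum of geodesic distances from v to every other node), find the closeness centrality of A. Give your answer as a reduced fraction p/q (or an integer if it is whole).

9/20

Distances from A: B:3, C:2, D:3, E:1, F:2, G:3, H:3, I:2, J:1. Sum = 20.
n = 10, so closeness = 9/20.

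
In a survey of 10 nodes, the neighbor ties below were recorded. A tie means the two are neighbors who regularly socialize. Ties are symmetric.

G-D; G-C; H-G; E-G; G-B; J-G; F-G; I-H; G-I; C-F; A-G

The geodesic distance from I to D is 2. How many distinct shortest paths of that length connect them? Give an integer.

1

The shortest distance is 2, and the only length-2 path is I–G–D. So there is exactly 1 shortest path.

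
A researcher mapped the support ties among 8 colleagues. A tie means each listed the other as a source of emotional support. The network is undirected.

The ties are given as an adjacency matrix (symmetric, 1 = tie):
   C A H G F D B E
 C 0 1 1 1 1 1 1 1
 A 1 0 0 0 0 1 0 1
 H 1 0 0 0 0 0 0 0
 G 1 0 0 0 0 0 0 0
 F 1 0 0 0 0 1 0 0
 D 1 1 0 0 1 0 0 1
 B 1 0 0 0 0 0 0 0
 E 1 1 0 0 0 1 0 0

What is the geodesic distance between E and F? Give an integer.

2

One shortest route is E – C – F, which uses 2 edges, and E and F are not directly tied, so nothing shorter exists. So d(E,F) = 2.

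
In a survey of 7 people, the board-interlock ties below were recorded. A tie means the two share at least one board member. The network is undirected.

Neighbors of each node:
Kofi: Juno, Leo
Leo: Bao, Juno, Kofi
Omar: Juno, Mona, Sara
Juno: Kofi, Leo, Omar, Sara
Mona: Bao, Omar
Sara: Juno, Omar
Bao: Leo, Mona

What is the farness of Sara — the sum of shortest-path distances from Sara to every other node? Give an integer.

11

Distances from Sara: Bao:3, Juno:1, Kofi:2, Leo:2, Mona:2, Omar:1.
Sum = 3 + 1 + 2 + 2 + 2 + 1 = 11.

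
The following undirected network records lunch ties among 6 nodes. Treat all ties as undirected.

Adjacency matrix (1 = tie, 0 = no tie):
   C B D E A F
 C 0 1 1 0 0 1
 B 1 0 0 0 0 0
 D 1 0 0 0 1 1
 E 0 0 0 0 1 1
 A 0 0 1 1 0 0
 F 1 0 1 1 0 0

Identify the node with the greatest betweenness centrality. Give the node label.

C

Unnormalized betweenness of each node: A:1/2, B:0, C:4, D:5/2, E:1/2, F:5/2.
C has the largest value, 4, making it the main broker — the node through which the most shortest paths run.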